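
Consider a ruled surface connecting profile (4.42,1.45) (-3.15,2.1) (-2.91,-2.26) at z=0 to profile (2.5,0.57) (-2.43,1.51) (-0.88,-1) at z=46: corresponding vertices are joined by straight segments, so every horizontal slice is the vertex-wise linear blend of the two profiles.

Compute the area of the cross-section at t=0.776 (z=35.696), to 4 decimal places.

Cross-section at t=0.776: each vertex is (1-t)·p0[i] + t·p1[i].
  v1: (1-0.776)·(4.42,1.45) + 0.776·(2.5,0.57) = (2.9301,0.7671)
  v2: (1-0.776)·(-3.15,2.1) + 0.776·(-2.43,1.51) = (-2.5913,1.6422)
  v3: (1-0.776)·(-2.91,-2.26) + 0.776·(-0.88,-1) = (-1.3347,-1.2822)
Shoelace sum Σ(x_i·y_{i+1} − x_{i+1}·y_i):
  i=1: 2.9301·1.6422 − -2.5913·0.7671 = +6.7995 (running +6.7995)
  i=2: -2.5913·-1.2822 − -1.3347·1.6422 = +5.5145 (running +12.3139)
  i=3: -1.3347·0.7671 − 2.9301·-1.2822 = +2.7332 (running +15.0471)
Area = |Σ|/2 = |15.0471|/2 = 7.5236

Area at t=0.776: 7.5236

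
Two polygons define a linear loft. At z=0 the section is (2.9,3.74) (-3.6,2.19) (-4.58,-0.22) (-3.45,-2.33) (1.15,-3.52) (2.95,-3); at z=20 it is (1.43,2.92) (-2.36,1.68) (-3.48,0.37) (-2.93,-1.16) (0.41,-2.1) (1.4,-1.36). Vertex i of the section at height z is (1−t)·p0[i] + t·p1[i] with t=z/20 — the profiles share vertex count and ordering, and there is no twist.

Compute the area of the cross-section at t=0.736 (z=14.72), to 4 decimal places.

Cross-section at t=0.736: each vertex is (1-t)·p0[i] + t·p1[i].
  v1: (1-0.736)·(2.9,3.74) + 0.736·(1.43,2.92) = (1.8181,3.1365)
  v2: (1-0.736)·(-3.6,2.19) + 0.736·(-2.36,1.68) = (-2.6874,1.8146)
  v3: (1-0.736)·(-4.58,-0.22) + 0.736·(-3.48,0.37) = (-3.7704,0.2142)
  v4: (1-0.736)·(-3.45,-2.33) + 0.736·(-2.93,-1.16) = (-3.0673,-1.4689)
  v5: (1-0.736)·(1.15,-3.52) + 0.736·(0.41,-2.1) = (0.6054,-2.4749)
  v6: (1-0.736)·(2.95,-3) + 0.736·(1.4,-1.36) = (1.8092,-1.7930)
Shoelace sum Σ(x_i·y_{i+1} − x_{i+1}·y_i):
  i=1: 1.8181·1.8146 − -2.6874·3.1365 = +11.7280 (running +11.7280)
  i=2: -2.6874·0.2142 − -3.7704·1.8146 = +6.2662 (running +17.9942)
  i=3: -3.7704·-1.4689 − -3.0673·0.2142 = +6.1954 (running +24.1896)
  i=4: -3.0673·-2.4749 − 0.6054·-1.4689 = +8.4804 (running +32.6699)
  i=5: 0.6054·-1.7930 − 1.8092·-2.4749 = +3.3922 (running +36.0621)
  i=6: 1.8092·3.1365 − 1.8181·-1.7930 = +8.9343 (running +44.9964)
Area = |Σ|/2 = |44.9964|/2 = 22.4982

Area at t=0.736: 22.4982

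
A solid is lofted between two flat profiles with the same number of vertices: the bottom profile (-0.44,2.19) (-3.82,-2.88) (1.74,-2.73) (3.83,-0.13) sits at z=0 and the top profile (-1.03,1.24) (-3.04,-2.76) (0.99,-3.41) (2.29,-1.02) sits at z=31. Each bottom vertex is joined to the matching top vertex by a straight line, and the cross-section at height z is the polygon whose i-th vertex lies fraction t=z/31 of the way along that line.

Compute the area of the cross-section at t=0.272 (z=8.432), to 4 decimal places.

Cross-section at t=0.272: each vertex is (1-t)·p0[i] + t·p1[i].
  v1: (1-0.272)·(-0.44,2.19) + 0.272·(-1.03,1.24) = (-0.6005,1.9316)
  v2: (1-0.272)·(-3.82,-2.88) + 0.272·(-3.04,-2.76) = (-3.6078,-2.8474)
  v3: (1-0.272)·(1.74,-2.73) + 0.272·(0.99,-3.41) = (1.5360,-2.9150)
  v4: (1-0.272)·(3.83,-0.13) + 0.272·(2.29,-1.02) = (3.4111,-0.3721)
Shoelace sum Σ(x_i·y_{i+1} − x_{i+1}·y_i):
  i=1: -0.6005·-2.8474 − -3.6078·1.9316 = +8.6787 (running +8.6787)
  i=2: -3.6078·-2.9150 − 1.5360·-2.8474 = +14.8903 (running +23.5689)
  i=3: 1.5360·-0.3721 − 3.4111·-2.9150 = +9.3718 (running +32.9407)
  i=4: 3.4111·1.9316 − -0.6005·-0.3721 = +6.3655 (running +39.3062)
Area = |Σ|/2 = |39.3062|/2 = 19.6531

Area at t=0.272: 19.6531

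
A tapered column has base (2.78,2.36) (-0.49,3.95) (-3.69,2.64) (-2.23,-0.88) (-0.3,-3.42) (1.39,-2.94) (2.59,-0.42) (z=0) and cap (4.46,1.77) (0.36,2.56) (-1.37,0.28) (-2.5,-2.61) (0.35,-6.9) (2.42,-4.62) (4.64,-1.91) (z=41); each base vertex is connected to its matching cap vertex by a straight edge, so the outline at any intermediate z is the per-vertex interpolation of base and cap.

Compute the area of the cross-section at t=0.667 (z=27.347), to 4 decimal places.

Area at t=0.667: 38.5223

Cross-section at t=0.667: each vertex is (1-t)·p0[i] + t·p1[i].
  v1: (1-0.667)·(2.78,2.36) + 0.667·(4.46,1.77) = (3.9006,1.9665)
  v2: (1-0.667)·(-0.49,3.95) + 0.667·(0.36,2.56) = (0.0770,3.0229)
  v3: (1-0.667)·(-3.69,2.64) + 0.667·(-1.37,0.28) = (-2.1426,1.0659)
  v4: (1-0.667)·(-2.23,-0.88) + 0.667·(-2.5,-2.61) = (-2.4101,-2.0339)
  v5: (1-0.667)·(-0.3,-3.42) + 0.667·(0.35,-6.9) = (0.1336,-5.7412)
  v6: (1-0.667)·(1.39,-2.94) + 0.667·(2.42,-4.62) = (2.0770,-4.0606)
  v7: (1-0.667)·(2.59,-0.42) + 0.667·(4.64,-1.91) = (3.9573,-1.4138)
Shoelace sum Σ(x_i·y_{i+1} − x_{i+1}·y_i):
  i=1: 3.9006·3.0229 − 0.0770·1.9665 = +11.6396 (running +11.6396)
  i=2: 0.0770·1.0659 − -2.1426·3.0229 = +6.5587 (running +18.1983)
  i=3: -2.1426·-2.0339 − -2.4101·1.0659 = +6.9266 (running +25.1249)
  i=4: -2.4101·-5.7412 − 0.1336·-2.0339 = +14.1083 (running +39.2332)
  i=5: 0.1336·-4.0606 − 2.0770·-5.7412 = +11.3822 (running +50.6154)
  i=6: 2.0770·-1.4138 − 3.9573·-4.0606 = +13.1325 (running +63.7479)
  i=7: 3.9573·1.9665 − 3.9006·-1.4138 = +13.2967 (running +77.0447)
Area = |Σ|/2 = |77.0447|/2 = 38.5223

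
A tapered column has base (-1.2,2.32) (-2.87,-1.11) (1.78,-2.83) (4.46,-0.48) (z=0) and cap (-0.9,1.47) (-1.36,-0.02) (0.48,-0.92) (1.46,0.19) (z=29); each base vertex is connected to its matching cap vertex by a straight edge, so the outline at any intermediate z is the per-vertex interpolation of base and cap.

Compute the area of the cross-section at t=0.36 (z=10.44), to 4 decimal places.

Area at t=0.36: 12.4346

Cross-section at t=0.36: each vertex is (1-t)·p0[i] + t·p1[i].
  v1: (1-0.36)·(-1.2,2.32) + 0.36·(-0.9,1.47) = (-1.0920,2.0140)
  v2: (1-0.36)·(-2.87,-1.11) + 0.36·(-1.36,-0.02) = (-2.3264,-0.7176)
  v3: (1-0.36)·(1.78,-2.83) + 0.36·(0.48,-0.92) = (1.3120,-2.1424)
  v4: (1-0.36)·(4.46,-0.48) + 0.36·(1.46,0.19) = (3.3800,-0.2388)
Shoelace sum Σ(x_i·y_{i+1} − x_{i+1}·y_i):
  i=1: -1.0920·-0.7176 − -2.3264·2.0140 = +5.4690 (running +5.4690)
  i=2: -2.3264·-2.1424 − 1.3120·-0.7176 = +5.9256 (running +11.3946)
  i=3: 1.3120·-0.2388 − 3.3800·-2.1424 = +6.9280 (running +18.3226)
  i=4: 3.3800·2.0140 − -1.0920·-0.2388 = +6.5466 (running +24.8691)
Area = |Σ|/2 = |24.8691|/2 = 12.4346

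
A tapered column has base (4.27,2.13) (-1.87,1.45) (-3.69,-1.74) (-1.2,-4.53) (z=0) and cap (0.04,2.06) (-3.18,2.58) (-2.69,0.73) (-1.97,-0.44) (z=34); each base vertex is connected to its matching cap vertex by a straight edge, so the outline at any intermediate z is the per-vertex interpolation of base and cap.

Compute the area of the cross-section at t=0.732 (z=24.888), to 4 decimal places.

Area at t=0.732: 8.9485

Cross-section at t=0.732: each vertex is (1-t)·p0[i] + t·p1[i].
  v1: (1-0.732)·(4.27,2.13) + 0.732·(0.04,2.06) = (1.1736,2.0788)
  v2: (1-0.732)·(-1.87,1.45) + 0.732·(-3.18,2.58) = (-2.8289,2.2772)
  v3: (1-0.732)·(-3.69,-1.74) + 0.732·(-2.69,0.73) = (-2.9580,0.0680)
  v4: (1-0.732)·(-1.2,-4.53) + 0.732·(-1.97,-0.44) = (-1.7636,-1.5361)
Shoelace sum Σ(x_i·y_{i+1} − x_{i+1}·y_i):
  i=1: 1.1736·2.2772 − -2.8289·2.0788 = +8.5532 (running +8.5532)
  i=2: -2.8289·0.0680 − -2.9580·2.2772 = +6.5434 (running +15.0966)
  i=3: -2.9580·-1.5361 − -1.7636·0.0680 = +4.6638 (running +19.7604)
  i=4: -1.7636·2.0788 − 1.1736·-1.5361 = -1.8633 (running +17.8971)
Area = |Σ|/2 = |17.8971|/2 = 8.9485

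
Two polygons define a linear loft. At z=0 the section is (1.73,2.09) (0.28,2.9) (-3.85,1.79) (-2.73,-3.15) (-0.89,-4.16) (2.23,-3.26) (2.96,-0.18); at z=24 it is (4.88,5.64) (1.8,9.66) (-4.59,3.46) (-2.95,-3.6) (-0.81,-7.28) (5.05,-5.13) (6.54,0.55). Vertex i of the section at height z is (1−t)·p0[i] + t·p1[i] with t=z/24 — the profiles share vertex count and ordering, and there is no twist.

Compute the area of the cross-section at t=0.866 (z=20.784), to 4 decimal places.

Area at t=0.866: 107.3864

Cross-section at t=0.866: each vertex is (1-t)·p0[i] + t·p1[i].
  v1: (1-0.866)·(1.73,2.09) + 0.866·(4.88,5.64) = (4.4579,5.1643)
  v2: (1-0.866)·(0.28,2.9) + 0.866·(1.8,9.66) = (1.5963,8.7542)
  v3: (1-0.866)·(-3.85,1.79) + 0.866·(-4.59,3.46) = (-4.4908,3.2362)
  v4: (1-0.866)·(-2.73,-3.15) + 0.866·(-2.95,-3.6) = (-2.9205,-3.5397)
  v5: (1-0.866)·(-0.89,-4.16) + 0.866·(-0.81,-7.28) = (-0.8207,-6.8619)
  v6: (1-0.866)·(2.23,-3.26) + 0.866·(5.05,-5.13) = (4.6721,-4.8794)
  v7: (1-0.866)·(2.96,-0.18) + 0.866·(6.54,0.55) = (6.0603,0.4522)
Shoelace sum Σ(x_i·y_{i+1} − x_{i+1}·y_i):
  i=1: 4.4579·8.7542 − 1.5963·5.1643 = +30.7813 (running +30.7813)
  i=2: 1.5963·3.2362 − -4.4908·8.7542 = +44.4796 (running +75.2609)
  i=3: -4.4908·-3.5397 − -2.9205·3.2362 = +25.3477 (running +100.6085)
  i=4: -2.9205·-6.8619 − -0.8207·-3.5397 = +17.1353 (running +117.7438)
  i=5: -0.8207·-4.8794 − 4.6721·-6.8619 = +36.0644 (running +153.8082)
  i=6: 4.6721·0.4522 − 6.0603·-4.8794 = +31.6833 (running +185.4915)
  i=7: 6.0603·5.1643 − 4.4579·0.4522 = +29.2813 (running +214.7728)
Area = |Σ|/2 = |214.7728|/2 = 107.3864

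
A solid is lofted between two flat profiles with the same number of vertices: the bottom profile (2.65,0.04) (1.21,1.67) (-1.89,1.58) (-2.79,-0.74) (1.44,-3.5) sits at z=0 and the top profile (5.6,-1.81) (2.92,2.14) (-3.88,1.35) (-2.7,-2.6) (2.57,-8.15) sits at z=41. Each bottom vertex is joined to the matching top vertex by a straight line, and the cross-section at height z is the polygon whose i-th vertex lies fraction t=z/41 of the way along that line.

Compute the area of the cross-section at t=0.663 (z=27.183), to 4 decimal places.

Area at t=0.663: 40.9297

Cross-section at t=0.663: each vertex is (1-t)·p0[i] + t·p1[i].
  v1: (1-0.663)·(2.65,0.04) + 0.663·(5.6,-1.81) = (4.6059,-1.1866)
  v2: (1-0.663)·(1.21,1.67) + 0.663·(2.92,2.14) = (2.3437,1.9816)
  v3: (1-0.663)·(-1.89,1.58) + 0.663·(-3.88,1.35) = (-3.2094,1.4275)
  v4: (1-0.663)·(-2.79,-0.74) + 0.663·(-2.7,-2.6) = (-2.7303,-1.9732)
  v5: (1-0.663)·(1.44,-3.5) + 0.663·(2.57,-8.15) = (2.1892,-6.5830)
Shoelace sum Σ(x_i·y_{i+1} − x_{i+1}·y_i):
  i=1: 4.6059·1.9816 − 2.3437·-1.1866 = +11.9080 (running +11.9080)
  i=2: 2.3437·1.4275 − -3.2094·1.9816 = +9.7054 (running +21.6134)
  i=3: -3.2094·-1.9732 − -2.7303·1.4275 = +10.2302 (running +31.8436)
  i=4: -2.7303·-6.5830 − 2.1892·-1.9732 = +22.2933 (running +54.1369)
  i=5: 2.1892·-1.1866 − 4.6059·-6.5830 = +27.7225 (running +81.8594)
Area = |Σ|/2 = |81.8594|/2 = 40.9297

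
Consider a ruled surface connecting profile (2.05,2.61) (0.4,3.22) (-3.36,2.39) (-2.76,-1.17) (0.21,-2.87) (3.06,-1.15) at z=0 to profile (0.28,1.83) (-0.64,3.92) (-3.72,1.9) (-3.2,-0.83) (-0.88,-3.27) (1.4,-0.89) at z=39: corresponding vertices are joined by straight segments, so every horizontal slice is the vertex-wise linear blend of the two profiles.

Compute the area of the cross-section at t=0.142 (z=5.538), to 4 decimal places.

Cross-section at t=0.142: each vertex is (1-t)·p0[i] + t·p1[i].
  v1: (1-0.142)·(2.05,2.61) + 0.142·(0.28,1.83) = (1.7987,2.4992)
  v2: (1-0.142)·(0.4,3.22) + 0.142·(-0.64,3.92) = (0.2523,3.3194)
  v3: (1-0.142)·(-3.36,2.39) + 0.142·(-3.72,1.9) = (-3.4111,2.3204)
  v4: (1-0.142)·(-2.76,-1.17) + 0.142·(-3.2,-0.83) = (-2.8225,-1.1217)
  v5: (1-0.142)·(0.21,-2.87) + 0.142·(-0.88,-3.27) = (0.0552,-2.9268)
  v6: (1-0.142)·(3.06,-1.15) + 0.142·(1.4,-0.89) = (2.8243,-1.1131)
Shoelace sum Σ(x_i·y_{i+1} − x_{i+1}·y_i):
  i=1: 1.7987·3.3194 − 0.2523·2.4992 = +5.3399 (running +5.3399)
  i=2: 0.2523·2.3204 − -3.4111·3.3194 = +11.9084 (running +17.2482)
  i=3: -3.4111·-1.1217 − -2.8225·2.3204 = +10.3757 (running +27.6239)
  i=4: -2.8225·-2.9268 − 0.0552·-1.1217 = +8.3228 (running +35.9467)
  i=5: 0.0552·-1.1131 − 2.8243·-2.9268 = +8.2046 (running +44.1513)
  i=6: 2.8243·2.4992 − 1.7987·-1.1131 = +9.0606 (running +53.2119)
Area = |Σ|/2 = |53.2119|/2 = 26.6060

Area at t=0.142: 26.6060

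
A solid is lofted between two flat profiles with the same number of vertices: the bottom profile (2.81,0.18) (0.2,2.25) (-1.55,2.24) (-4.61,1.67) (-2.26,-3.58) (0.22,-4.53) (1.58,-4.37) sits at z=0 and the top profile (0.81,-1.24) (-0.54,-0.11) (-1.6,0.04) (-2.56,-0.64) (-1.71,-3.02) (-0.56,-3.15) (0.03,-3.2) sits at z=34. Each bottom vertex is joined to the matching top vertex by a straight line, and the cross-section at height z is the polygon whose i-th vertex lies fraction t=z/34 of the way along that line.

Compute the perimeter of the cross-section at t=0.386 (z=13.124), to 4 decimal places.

Cross-section at t=0.386: each vertex is (1-t)·p0[i] + t·p1[i].
  v1: (1-0.386)·(2.81,0.18) + 0.386·(0.81,-1.24) = (2.0380,-0.3681)
  v2: (1-0.386)·(0.2,2.25) + 0.386·(-0.54,-0.11) = (-0.0856,1.3390)
  v3: (1-0.386)·(-1.55,2.24) + 0.386·(-1.6,0.04) = (-1.5693,1.3908)
  v4: (1-0.386)·(-4.61,1.67) + 0.386·(-2.56,-0.64) = (-3.8187,0.7783)
  v5: (1-0.386)·(-2.26,-3.58) + 0.386·(-1.71,-3.02) = (-2.0477,-3.3638)
  v6: (1-0.386)·(0.22,-4.53) + 0.386·(-0.56,-3.15) = (-0.0811,-3.9973)
  v7: (1-0.386)·(1.58,-4.37) + 0.386·(0.03,-3.2) = (0.9817,-3.9184)
Perimeter = Σ |v_{i+1} − v_i|:
  edge 1→2: √(-2.1236² + 1.7072²) = 2.7247 (running 2.7247)
  edge 2→3: √(-1.4837² + 0.0518²) = 1.4846 (running 4.2093)
  edge 3→4: √(-2.2494² + -0.6125²) = 2.3313 (running 6.5406)
  edge 4→5: √(1.7710² + -4.1422²) = 4.5049 (running 11.0455)
  edge 5→6: √(1.9666² + -0.6335²) = 2.0661 (running 13.1116)
  edge 6→7: √(1.0628² + 0.0789²) = 1.0657 (running 14.1773)
  edge 7→1: √(1.0563² + 3.5503²) = 3.7041 (running 17.8814)
Perimeter = 17.8814

Perimeter at t=0.386: 17.8814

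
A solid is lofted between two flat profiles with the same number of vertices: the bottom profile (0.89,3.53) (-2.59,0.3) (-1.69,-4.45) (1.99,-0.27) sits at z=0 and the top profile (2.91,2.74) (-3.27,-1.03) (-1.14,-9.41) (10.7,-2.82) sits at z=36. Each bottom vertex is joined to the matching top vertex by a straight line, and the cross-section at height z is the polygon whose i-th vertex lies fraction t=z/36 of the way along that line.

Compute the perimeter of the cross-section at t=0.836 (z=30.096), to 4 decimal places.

Cross-section at t=0.836: each vertex is (1-t)·p0[i] + t·p1[i].
  v1: (1-0.836)·(0.89,3.53) + 0.836·(2.91,2.74) = (2.5787,2.8696)
  v2: (1-0.836)·(-2.59,0.3) + 0.836·(-3.27,-1.03) = (-3.1585,-0.8119)
  v3: (1-0.836)·(-1.69,-4.45) + 0.836·(-1.14,-9.41) = (-1.2302,-8.5966)
  v4: (1-0.836)·(1.99,-0.27) + 0.836·(10.7,-2.82) = (9.2716,-2.4018)
Perimeter = Σ |v_{i+1} − v_i|:
  edge 1→2: √(-5.7372² + -3.6814²) = 6.8168 (running 6.8168)
  edge 2→3: √(1.9283² + -7.7847²) = 8.0199 (running 14.8367)
  edge 3→4: √(10.5018² + 6.1948²) = 12.1927 (running 27.0294)
  edge 4→1: √(-6.6928² + 5.2714²) = 8.5195 (running 35.5489)
Perimeter = 35.5489

Perimeter at t=0.836: 35.5489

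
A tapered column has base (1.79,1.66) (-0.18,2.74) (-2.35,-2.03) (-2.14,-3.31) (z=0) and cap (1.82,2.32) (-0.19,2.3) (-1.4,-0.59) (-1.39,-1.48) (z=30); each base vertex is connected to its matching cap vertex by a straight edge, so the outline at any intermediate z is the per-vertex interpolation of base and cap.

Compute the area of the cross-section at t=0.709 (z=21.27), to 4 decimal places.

Area at t=0.709: 5.5147

Cross-section at t=0.709: each vertex is (1-t)·p0[i] + t·p1[i].
  v1: (1-0.709)·(1.79,1.66) + 0.709·(1.82,2.32) = (1.8113,2.1279)
  v2: (1-0.709)·(-0.18,2.74) + 0.709·(-0.19,2.3) = (-0.1871,2.4280)
  v3: (1-0.709)·(-2.35,-2.03) + 0.709·(-1.4,-0.59) = (-1.6764,-1.0090)
  v4: (1-0.709)·(-2.14,-3.31) + 0.709·(-1.39,-1.48) = (-1.6082,-2.0125)
Shoelace sum Σ(x_i·y_{i+1} − x_{i+1}·y_i):
  i=1: 1.8113·2.4280 − -0.1871·2.1279 = +4.7960 (running +4.7960)
  i=2: -0.1871·-1.0090 − -1.6764·2.4280 = +4.2593 (running +9.0552)
  i=3: -1.6764·-2.0125 − -1.6082·-1.0090 = +1.7511 (running +10.8063)
  i=4: -1.6082·2.1279 − 1.8113·-2.0125 = +0.2230 (running +11.0293)
Area = |Σ|/2 = |11.0293|/2 = 5.5147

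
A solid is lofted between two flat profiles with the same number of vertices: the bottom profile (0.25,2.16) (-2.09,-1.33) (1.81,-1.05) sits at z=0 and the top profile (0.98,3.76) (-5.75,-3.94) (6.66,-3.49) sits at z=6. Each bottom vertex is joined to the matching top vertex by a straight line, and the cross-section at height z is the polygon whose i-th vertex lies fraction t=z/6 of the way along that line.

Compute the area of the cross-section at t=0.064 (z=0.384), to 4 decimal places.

Cross-section at t=0.064: each vertex is (1-t)·p0[i] + t·p1[i].
  v1: (1-0.064)·(0.25,2.16) + 0.064·(0.98,3.76) = (0.2967,2.2624)
  v2: (1-0.064)·(-2.09,-1.33) + 0.064·(-5.75,-3.94) = (-2.3242,-1.4970)
  v3: (1-0.064)·(1.81,-1.05) + 0.064·(6.66,-3.49) = (2.1204,-1.2062)
Shoelace sum Σ(x_i·y_{i+1} − x_{i+1}·y_i):
  i=1: 0.2967·-1.4970 − -2.3242·2.2624 = +4.8142 (running +4.8142)
  i=2: -2.3242·-1.2062 − 2.1204·-1.4970 = +5.9777 (running +10.7919)
  i=3: 2.1204·2.2624 − 0.2967·-1.2062 = +5.1551 (running +15.9470)
Area = |Σ|/2 = |15.9470|/2 = 7.9735

Area at t=0.064: 7.9735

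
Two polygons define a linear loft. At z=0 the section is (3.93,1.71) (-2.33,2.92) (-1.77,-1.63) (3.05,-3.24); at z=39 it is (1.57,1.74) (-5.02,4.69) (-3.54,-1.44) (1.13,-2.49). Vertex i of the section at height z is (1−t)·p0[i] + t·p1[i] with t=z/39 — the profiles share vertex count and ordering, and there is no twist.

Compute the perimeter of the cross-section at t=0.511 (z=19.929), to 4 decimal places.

Perimeter at t=0.511: 21.7715

Cross-section at t=0.511: each vertex is (1-t)·p0[i] + t·p1[i].
  v1: (1-0.511)·(3.93,1.71) + 0.511·(1.57,1.74) = (2.7240,1.7253)
  v2: (1-0.511)·(-2.33,2.92) + 0.511·(-5.02,4.69) = (-3.7046,3.8245)
  v3: (1-0.511)·(-1.77,-1.63) + 0.511·(-3.54,-1.44) = (-2.6745,-1.5329)
  v4: (1-0.511)·(3.05,-3.24) + 0.511·(1.13,-2.49) = (2.0689,-2.8567)
Perimeter = Σ |v_{i+1} − v_i|:
  edge 1→2: √(-6.4286² + 2.0991²) = 6.7627 (running 6.7627)
  edge 2→3: √(1.0301² + -5.3574²) = 5.4555 (running 12.2182)
  edge 3→4: √(4.7433² + -1.3238²) = 4.9246 (running 17.1428)
  edge 4→1: √(0.6552² + 4.5821²) = 4.6287 (running 21.7715)
Perimeter = 21.7715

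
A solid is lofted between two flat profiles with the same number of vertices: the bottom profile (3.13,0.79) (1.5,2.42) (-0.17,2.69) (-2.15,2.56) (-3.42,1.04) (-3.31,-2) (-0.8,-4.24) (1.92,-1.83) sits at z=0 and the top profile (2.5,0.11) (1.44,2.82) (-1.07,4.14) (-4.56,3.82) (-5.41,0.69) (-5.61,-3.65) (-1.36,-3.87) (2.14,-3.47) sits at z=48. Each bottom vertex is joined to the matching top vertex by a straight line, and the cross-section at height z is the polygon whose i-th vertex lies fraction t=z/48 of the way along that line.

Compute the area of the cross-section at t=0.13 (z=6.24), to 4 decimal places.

Area at t=0.13: 33.9250

Cross-section at t=0.13: each vertex is (1-t)·p0[i] + t·p1[i].
  v1: (1-0.13)·(3.13,0.79) + 0.13·(2.5,0.11) = (3.0481,0.7016)
  v2: (1-0.13)·(1.5,2.42) + 0.13·(1.44,2.82) = (1.4922,2.4720)
  v3: (1-0.13)·(-0.17,2.69) + 0.13·(-1.07,4.14) = (-0.2870,2.8785)
  v4: (1-0.13)·(-2.15,2.56) + 0.13·(-4.56,3.82) = (-2.4633,2.7238)
  v5: (1-0.13)·(-3.42,1.04) + 0.13·(-5.41,0.69) = (-3.6787,0.9945)
  v6: (1-0.13)·(-3.31,-2) + 0.13·(-5.61,-3.65) = (-3.6090,-2.2145)
  v7: (1-0.13)·(-0.8,-4.24) + 0.13·(-1.36,-3.87) = (-0.8728,-4.1919)
  v8: (1-0.13)·(1.92,-1.83) + 0.13·(2.14,-3.47) = (1.9486,-2.0432)
Shoelace sum Σ(x_i·y_{i+1} − x_{i+1}·y_i):
  i=1: 3.0481·2.4720 − 1.4922·0.7016 = +6.4880 (running +6.4880)
  i=2: 1.4922·2.8785 − -0.2870·2.4720 = +5.0048 (running +11.4927)
  i=3: -0.2870·2.7238 − -2.4633·2.8785 = +6.3089 (running +17.8016)
  i=4: -2.4633·0.9945 − -3.6787·2.7238 = +7.5703 (running +25.3719)
  i=5: -3.6787·-2.2145 − -3.6090·0.9945 = +11.7356 (running +37.1075)
  i=6: -3.6090·-4.1919 − -0.8728·-2.2145 = +13.1958 (running +50.3033)
  i=7: -0.8728·-2.0432 − 1.9486·-4.1919 = +9.9516 (running +60.2549)
  i=8: 1.9486·0.7016 − 3.0481·-2.0432 = +7.5950 (running +67.8499)
Area = |Σ|/2 = |67.8499|/2 = 33.9250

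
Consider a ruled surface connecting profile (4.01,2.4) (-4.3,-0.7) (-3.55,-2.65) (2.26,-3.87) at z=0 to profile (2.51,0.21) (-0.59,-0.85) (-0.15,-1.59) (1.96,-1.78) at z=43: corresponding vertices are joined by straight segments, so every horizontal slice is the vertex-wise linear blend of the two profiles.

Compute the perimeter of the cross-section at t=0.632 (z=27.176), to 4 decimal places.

Perimeter at t=0.632: 13.8607

Cross-section at t=0.632: each vertex is (1-t)·p0[i] + t·p1[i].
  v1: (1-0.632)·(4.01,2.4) + 0.632·(2.51,0.21) = (3.0620,1.0159)
  v2: (1-0.632)·(-4.3,-0.7) + 0.632·(-0.59,-0.85) = (-1.9553,-0.7948)
  v3: (1-0.632)·(-3.55,-2.65) + 0.632·(-0.15,-1.59) = (-1.4012,-1.9801)
  v4: (1-0.632)·(2.26,-3.87) + 0.632·(1.96,-1.78) = (2.0704,-2.5491)
Perimeter = Σ |v_{i+1} − v_i|:
  edge 1→2: √(-5.0173² + -1.8107²) = 5.3340 (running 5.3340)
  edge 2→3: √(0.5541² + -1.1853²) = 1.3084 (running 6.6424)
  edge 3→4: √(3.4716² + -0.5690²) = 3.5179 (running 10.1603)
  edge 4→1: √(0.9916² + 3.5650²) = 3.7004 (running 13.8607)
Perimeter = 13.8607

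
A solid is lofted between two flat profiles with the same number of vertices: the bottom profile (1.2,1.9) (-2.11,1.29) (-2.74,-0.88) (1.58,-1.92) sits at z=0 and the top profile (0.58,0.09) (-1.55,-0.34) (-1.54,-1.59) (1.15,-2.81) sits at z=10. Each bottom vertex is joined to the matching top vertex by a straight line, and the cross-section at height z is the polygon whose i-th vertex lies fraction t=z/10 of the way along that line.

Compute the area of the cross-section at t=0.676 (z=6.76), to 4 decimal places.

Area at t=0.676: 6.7470

Cross-section at t=0.676: each vertex is (1-t)·p0[i] + t·p1[i].
  v1: (1-0.676)·(1.2,1.9) + 0.676·(0.58,0.09) = (0.7809,0.6764)
  v2: (1-0.676)·(-2.11,1.29) + 0.676·(-1.55,-0.34) = (-1.7314,0.1881)
  v3: (1-0.676)·(-2.74,-0.88) + 0.676·(-1.54,-1.59) = (-1.9288,-1.3600)
  v4: (1-0.676)·(1.58,-1.92) + 0.676·(1.15,-2.81) = (1.2893,-2.5216)
Shoelace sum Σ(x_i·y_{i+1} − x_{i+1}·y_i):
  i=1: 0.7809·0.1881 − -1.7314·0.6764 = +1.3181 (running +1.3181)
  i=2: -1.7314·-1.3600 − -1.9288·0.1881 = +2.7175 (running +4.0356)
  i=3: -1.9288·-2.5216 − 1.2893·-1.3600 = +6.6172 (running +10.6528)
  i=4: 1.2893·0.6764 − 0.7809·-2.5216 = +2.8412 (running +13.4941)
Area = |Σ|/2 = |13.4941|/2 = 6.7470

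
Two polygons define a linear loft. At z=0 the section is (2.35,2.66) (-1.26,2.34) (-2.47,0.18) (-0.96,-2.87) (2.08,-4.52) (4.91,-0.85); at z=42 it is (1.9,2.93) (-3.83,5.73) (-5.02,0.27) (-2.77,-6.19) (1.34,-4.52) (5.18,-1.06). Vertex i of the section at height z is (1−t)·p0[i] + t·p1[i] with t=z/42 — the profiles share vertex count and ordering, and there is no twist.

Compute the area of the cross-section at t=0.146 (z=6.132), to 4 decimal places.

Area at t=0.146: 38.2798

Cross-section at t=0.146: each vertex is (1-t)·p0[i] + t·p1[i].
  v1: (1-0.146)·(2.35,2.66) + 0.146·(1.9,2.93) = (2.2843,2.6994)
  v2: (1-0.146)·(-1.26,2.34) + 0.146·(-3.83,5.73) = (-1.6352,2.8349)
  v3: (1-0.146)·(-2.47,0.18) + 0.146·(-5.02,0.27) = (-2.8423,0.1931)
  v4: (1-0.146)·(-0.96,-2.87) + 0.146·(-2.77,-6.19) = (-1.2243,-3.3547)
  v5: (1-0.146)·(2.08,-4.52) + 0.146·(1.34,-4.52) = (1.9720,-4.5200)
  v6: (1-0.146)·(4.91,-0.85) + 0.146·(5.18,-1.06) = (4.9494,-0.8807)
Shoelace sum Σ(x_i·y_{i+1} − x_{i+1}·y_i):
  i=1: 2.2843·2.8349 − -1.6352·2.6994 = +10.8900 (running +10.8900)
  i=2: -1.6352·0.1931 − -2.8423·2.8349 = +7.7419 (running +18.6319)
  i=3: -2.8423·-3.3547 − -1.2243·0.1931 = +9.7716 (running +28.4035)
  i=4: -1.2243·-4.5200 − 1.9720·-3.3547 = +12.1490 (running +40.5525)
  i=5: 1.9720·-0.8807 − 4.9494·-4.5200 = +20.6348 (running +61.1873)
  i=6: 4.9494·2.6994 − 2.2843·-0.8807 = +15.3723 (running +76.5595)
Area = |Σ|/2 = |76.5595|/2 = 38.2798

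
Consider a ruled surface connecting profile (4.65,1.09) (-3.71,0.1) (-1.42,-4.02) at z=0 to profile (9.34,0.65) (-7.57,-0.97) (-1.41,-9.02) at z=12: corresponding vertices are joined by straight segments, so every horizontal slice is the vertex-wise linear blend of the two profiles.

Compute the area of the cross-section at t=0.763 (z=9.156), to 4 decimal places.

Cross-section at t=0.763: each vertex is (1-t)·p0[i] + t·p1[i].
  v1: (1-0.763)·(4.65,1.09) + 0.763·(9.34,0.65) = (8.2285,0.7543)
  v2: (1-0.763)·(-3.71,0.1) + 0.763·(-7.57,-0.97) = (-6.6552,-0.7164)
  v3: (1-0.763)·(-1.42,-4.02) + 0.763·(-1.41,-9.02) = (-1.4124,-7.8350)
Shoelace sum Σ(x_i·y_{i+1} − x_{i+1}·y_i):
  i=1: 8.2285·-0.7164 − -6.6552·0.7543 = -0.8751 (running -0.8751)
  i=2: -6.6552·-7.8350 − -1.4124·-0.7164 = +51.1315 (running +50.2564)
  i=3: -1.4124·0.7543 − 8.2285·-7.8350 = +63.4047 (running +113.6612)
Area = |Σ|/2 = |113.6612|/2 = 56.8306

Area at t=0.763: 56.8306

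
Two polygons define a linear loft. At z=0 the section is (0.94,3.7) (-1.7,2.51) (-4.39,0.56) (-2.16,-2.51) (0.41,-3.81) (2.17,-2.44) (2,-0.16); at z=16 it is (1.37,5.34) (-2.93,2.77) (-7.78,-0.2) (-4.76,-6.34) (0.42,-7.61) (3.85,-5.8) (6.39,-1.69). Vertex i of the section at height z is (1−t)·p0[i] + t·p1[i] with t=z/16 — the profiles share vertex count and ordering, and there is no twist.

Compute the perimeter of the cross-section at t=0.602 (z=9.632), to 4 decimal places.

Perimeter at t=0.602: 32.4687

Cross-section at t=0.602: each vertex is (1-t)·p0[i] + t·p1[i].
  v1: (1-0.602)·(0.94,3.7) + 0.602·(1.37,5.34) = (1.1989,4.6873)
  v2: (1-0.602)·(-1.7,2.51) + 0.602·(-2.93,2.77) = (-2.4405,2.6665)
  v3: (1-0.602)·(-4.39,0.56) + 0.602·(-7.78,-0.2) = (-6.4308,0.1025)
  v4: (1-0.602)·(-2.16,-2.51) + 0.602·(-4.76,-6.34) = (-3.7252,-4.8157)
  v5: (1-0.602)·(0.41,-3.81) + 0.602·(0.42,-7.61) = (0.4160,-6.0976)
  v6: (1-0.602)·(2.17,-2.44) + 0.602·(3.85,-5.8) = (3.1814,-4.4627)
  v7: (1-0.602)·(2,-0.16) + 0.602·(6.39,-1.69) = (4.6428,-1.0811)
Perimeter = Σ |v_{i+1} − v_i|:
  edge 1→2: √(-3.6393² + -2.0208²) = 4.1627 (running 4.1627)
  edge 2→3: √(-3.9903² + -2.5640²) = 4.7431 (running 8.9058)
  edge 3→4: √(2.7056² + -4.9181²) = 5.6132 (running 14.5190)
  edge 4→5: √(4.1412² + -1.2819²) = 4.3351 (running 18.8541)
  edge 5→6: √(2.7653² + 1.6349²) = 3.2125 (running 22.0666)
  edge 6→7: √(1.4614² + 3.3817²) = 3.6839 (running 25.7505)
  edge 7→1: √(-3.4439² + 5.7683²) = 6.7182 (running 32.4687)
Perimeter = 32.4687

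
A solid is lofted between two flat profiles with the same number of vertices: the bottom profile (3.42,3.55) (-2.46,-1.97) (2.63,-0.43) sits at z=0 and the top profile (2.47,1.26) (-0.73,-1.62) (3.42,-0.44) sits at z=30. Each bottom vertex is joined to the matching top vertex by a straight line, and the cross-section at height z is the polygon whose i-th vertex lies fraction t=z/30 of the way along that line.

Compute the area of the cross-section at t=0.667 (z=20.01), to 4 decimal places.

Area at t=0.667: 5.7287

Cross-section at t=0.667: each vertex is (1-t)·p0[i] + t·p1[i].
  v1: (1-0.667)·(3.42,3.55) + 0.667·(2.47,1.26) = (2.7863,2.0226)
  v2: (1-0.667)·(-2.46,-1.97) + 0.667·(-0.73,-1.62) = (-1.3061,-1.7365)
  v3: (1-0.667)·(2.63,-0.43) + 0.667·(3.42,-0.44) = (3.1569,-0.4367)
Shoelace sum Σ(x_i·y_{i+1} − x_{i+1}·y_i):
  i=1: 2.7863·-1.7365 − -1.3061·2.0226 = -2.1970 (running -2.1970)
  i=2: -1.3061·-0.4367 − 3.1569·-1.7365 = +6.0525 (running +3.8555)
  i=3: 3.1569·2.0226 − 2.7863·-0.4367 = +7.6018 (running +11.4573)
Area = |Σ|/2 = |11.4573|/2 = 5.7287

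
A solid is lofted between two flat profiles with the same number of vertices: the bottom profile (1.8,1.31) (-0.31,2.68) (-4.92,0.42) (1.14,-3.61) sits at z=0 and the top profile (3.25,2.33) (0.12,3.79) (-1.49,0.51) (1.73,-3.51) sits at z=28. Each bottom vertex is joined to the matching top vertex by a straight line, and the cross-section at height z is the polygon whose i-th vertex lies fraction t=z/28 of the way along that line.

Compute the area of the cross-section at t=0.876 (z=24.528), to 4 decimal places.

Cross-section at t=0.876: each vertex is (1-t)·p0[i] + t·p1[i].
  v1: (1-0.876)·(1.8,1.31) + 0.876·(3.25,2.33) = (3.0702,2.2035)
  v2: (1-0.876)·(-0.31,2.68) + 0.876·(0.12,3.79) = (0.0667,3.6524)
  v3: (1-0.876)·(-4.92,0.42) + 0.876·(-1.49,0.51) = (-1.9153,0.4988)
  v4: (1-0.876)·(1.14,-3.61) + 0.876·(1.73,-3.51) = (1.6568,-3.5224)
Shoelace sum Σ(x_i·y_{i+1} − x_{i+1}·y_i):
  i=1: 3.0702·3.6524 − 0.0667·2.2035 = +11.0665 (running +11.0665)
  i=2: 0.0667·0.4988 − -1.9153·3.6524 = +7.0287 (running +18.0952)
  i=3: -1.9153·-3.5224 − 1.6568·0.4988 = +5.9200 (running +24.0153)
  i=4: 1.6568·2.2035 − 3.0702·-3.5224 = +14.4654 (running +38.4806)
Area = |Σ|/2 = |38.4806|/2 = 19.2403

Area at t=0.876: 19.2403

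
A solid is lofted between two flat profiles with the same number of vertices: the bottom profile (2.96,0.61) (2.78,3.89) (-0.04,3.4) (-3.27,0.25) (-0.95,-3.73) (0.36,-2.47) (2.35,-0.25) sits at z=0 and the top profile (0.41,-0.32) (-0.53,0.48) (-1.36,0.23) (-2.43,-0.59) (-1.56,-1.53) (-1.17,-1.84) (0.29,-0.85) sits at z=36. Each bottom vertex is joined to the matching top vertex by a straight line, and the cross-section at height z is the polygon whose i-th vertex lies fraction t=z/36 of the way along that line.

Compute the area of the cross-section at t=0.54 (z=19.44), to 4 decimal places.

Area at t=0.54: 11.8229

Cross-section at t=0.54: each vertex is (1-t)·p0[i] + t·p1[i].
  v1: (1-0.54)·(2.96,0.61) + 0.54·(0.41,-0.32) = (1.5830,0.1078)
  v2: (1-0.54)·(2.78,3.89) + 0.54·(-0.53,0.48) = (0.9926,2.0486)
  v3: (1-0.54)·(-0.04,3.4) + 0.54·(-1.36,0.23) = (-0.7528,1.6882)
  v4: (1-0.54)·(-3.27,0.25) + 0.54·(-2.43,-0.59) = (-2.8164,-0.2036)
  v5: (1-0.54)·(-0.95,-3.73) + 0.54·(-1.56,-1.53) = (-1.2794,-2.5420)
  v6: (1-0.54)·(0.36,-2.47) + 0.54·(-1.17,-1.84) = (-0.4662,-2.1298)
  v7: (1-0.54)·(2.35,-0.25) + 0.54·(0.29,-0.85) = (1.2376,-0.5740)
Shoelace sum Σ(x_i·y_{i+1} − x_{i+1}·y_i):
  i=1: 1.5830·2.0486 − 0.9926·0.1078 = +3.1359 (running +3.1359)
  i=2: 0.9926·1.6882 − -0.7528·2.0486 = +3.2179 (running +6.3538)
  i=3: -0.7528·-0.2036 − -2.8164·1.6882 = +4.9079 (running +11.2617)
  i=4: -2.8164·-2.5420 − -1.2794·-0.2036 = +6.8988 (running +18.1605)
  i=5: -1.2794·-2.1298 − -0.4662·-2.5420 = +1.5398 (running +19.7003)
  i=6: -0.4662·-0.5740 − 1.2376·-2.1298 = +2.9034 (running +22.6038)
  i=7: 1.2376·0.1078 − 1.5830·-0.5740 = +1.0421 (running +23.6458)
Area = |Σ|/2 = |23.6458|/2 = 11.8229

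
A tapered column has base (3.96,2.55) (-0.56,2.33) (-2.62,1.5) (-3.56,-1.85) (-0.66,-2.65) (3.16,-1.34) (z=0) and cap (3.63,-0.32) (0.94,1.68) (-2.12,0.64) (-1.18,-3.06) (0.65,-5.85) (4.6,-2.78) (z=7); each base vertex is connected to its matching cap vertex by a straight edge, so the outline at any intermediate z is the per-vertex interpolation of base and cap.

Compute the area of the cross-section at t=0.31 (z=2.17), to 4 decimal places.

Area at t=0.31: 29.3224

Cross-section at t=0.31: each vertex is (1-t)·p0[i] + t·p1[i].
  v1: (1-0.31)·(3.96,2.55) + 0.31·(3.63,-0.32) = (3.8577,1.6603)
  v2: (1-0.31)·(-0.56,2.33) + 0.31·(0.94,1.68) = (-0.0950,2.1285)
  v3: (1-0.31)·(-2.62,1.5) + 0.31·(-2.12,0.64) = (-2.4650,1.2334)
  v4: (1-0.31)·(-3.56,-1.85) + 0.31·(-1.18,-3.06) = (-2.8222,-2.2251)
  v5: (1-0.31)·(-0.66,-2.65) + 0.31·(0.65,-5.85) = (-0.2539,-3.6420)
  v6: (1-0.31)·(3.16,-1.34) + 0.31·(4.6,-2.78) = (3.6064,-1.7864)
Shoelace sum Σ(x_i·y_{i+1} − x_{i+1}·y_i):
  i=1: 3.8577·2.1285 − -0.0950·1.6603 = +8.3688 (running +8.3688)
  i=2: -0.0950·1.2334 − -2.4650·2.1285 = +5.1296 (running +13.4984)
  i=3: -2.4650·-2.2251 − -2.8222·1.2334 = +8.9658 (running +22.4642)
  i=4: -2.8222·-3.6420 − -0.2539·-2.2251 = +9.7135 (running +32.1777)
  i=5: -0.2539·-1.7864 − 3.6064·-3.6420 = +13.5881 (running +45.7658)
  i=6: 3.6064·1.6603 − 3.8577·-1.7864 = +12.8791 (running +58.6449)
Area = |Σ|/2 = |58.6449|/2 = 29.3224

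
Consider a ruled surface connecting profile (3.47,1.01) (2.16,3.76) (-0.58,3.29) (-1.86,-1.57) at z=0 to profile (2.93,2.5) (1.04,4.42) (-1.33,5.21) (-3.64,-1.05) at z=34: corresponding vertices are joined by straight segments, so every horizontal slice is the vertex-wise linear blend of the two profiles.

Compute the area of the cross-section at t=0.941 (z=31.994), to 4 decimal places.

Cross-section at t=0.941: each vertex is (1-t)·p0[i] + t·p1[i].
  v1: (1-0.941)·(3.47,1.01) + 0.941·(2.93,2.5) = (2.9619,2.4121)
  v2: (1-0.941)·(2.16,3.76) + 0.941·(1.04,4.42) = (1.1061,4.3811)
  v3: (1-0.941)·(-0.58,3.29) + 0.941·(-1.33,5.21) = (-1.2858,5.0967)
  v4: (1-0.941)·(-1.86,-1.57) + 0.941·(-3.64,-1.05) = (-3.5350,-1.0807)
Shoelace sum Σ(x_i·y_{i+1} − x_{i+1}·y_i):
  i=1: 2.9619·4.3811 − 1.1061·2.4121 = +10.3081 (running +10.3081)
  i=2: 1.1061·5.0967 − -1.2858·4.3811 = +11.2703 (running +21.5784)
  i=3: -1.2858·-1.0807 − -3.5350·5.0967 = +19.4063 (running +40.9847)
  i=4: -3.5350·2.4121 − 2.9619·-1.0807 = -5.3259 (running +35.6589)
Area = |Σ|/2 = |35.6589|/2 = 17.8294

Area at t=0.941: 17.8294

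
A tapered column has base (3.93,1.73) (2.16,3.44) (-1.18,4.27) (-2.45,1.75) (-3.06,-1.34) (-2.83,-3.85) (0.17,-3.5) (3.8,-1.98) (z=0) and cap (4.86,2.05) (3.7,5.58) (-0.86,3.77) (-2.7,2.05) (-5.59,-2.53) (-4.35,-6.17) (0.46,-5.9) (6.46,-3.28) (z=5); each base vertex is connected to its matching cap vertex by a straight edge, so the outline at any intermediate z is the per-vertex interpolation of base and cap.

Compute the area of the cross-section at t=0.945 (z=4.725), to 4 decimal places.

Area at t=0.945: 88.2653

Cross-section at t=0.945: each vertex is (1-t)·p0[i] + t·p1[i].
  v1: (1-0.945)·(3.93,1.73) + 0.945·(4.86,2.05) = (4.8088,2.0324)
  v2: (1-0.945)·(2.16,3.44) + 0.945·(3.7,5.58) = (3.6153,5.4623)
  v3: (1-0.945)·(-1.18,4.27) + 0.945·(-0.86,3.77) = (-0.8776,3.7975)
  v4: (1-0.945)·(-2.45,1.75) + 0.945·(-2.7,2.05) = (-2.6862,2.0335)
  v5: (1-0.945)·(-3.06,-1.34) + 0.945·(-5.59,-2.53) = (-5.4508,-2.4645)
  v6: (1-0.945)·(-2.83,-3.85) + 0.945·(-4.35,-6.17) = (-4.2664,-6.0424)
  v7: (1-0.945)·(0.17,-3.5) + 0.945·(0.46,-5.9) = (0.4441,-5.7680)
  v8: (1-0.945)·(3.8,-1.98) + 0.945·(6.46,-3.28) = (6.3137,-3.2085)
Shoelace sum Σ(x_i·y_{i+1} − x_{i+1}·y_i):
  i=1: 4.8088·5.4623 − 3.6153·2.0324 = +18.9196 (running +18.9196)
  i=2: 3.6153·3.7975 − -0.8776·5.4623 = +18.5228 (running +37.4425)
  i=3: -0.8776·2.0335 − -2.6862·3.7975 = +8.4164 (running +45.8589)
  i=4: -2.6862·-2.4645 − -5.4508·2.0335 = +17.7047 (running +63.5636)
  i=5: -5.4508·-6.0424 − -4.2664·-2.4645 = +22.4215 (running +85.9851)
  i=6: -4.2664·-5.7680 − 0.4441·-6.0424 = +27.2917 (running +113.2768)
  i=7: 0.4441·-3.2085 − 6.3137·-5.7680 = +34.9927 (running +148.2695)
  i=8: 6.3137·2.0324 − 4.8088·-3.2085 = +28.2612 (running +176.5306)
Area = |Σ|/2 = |176.5306|/2 = 88.2653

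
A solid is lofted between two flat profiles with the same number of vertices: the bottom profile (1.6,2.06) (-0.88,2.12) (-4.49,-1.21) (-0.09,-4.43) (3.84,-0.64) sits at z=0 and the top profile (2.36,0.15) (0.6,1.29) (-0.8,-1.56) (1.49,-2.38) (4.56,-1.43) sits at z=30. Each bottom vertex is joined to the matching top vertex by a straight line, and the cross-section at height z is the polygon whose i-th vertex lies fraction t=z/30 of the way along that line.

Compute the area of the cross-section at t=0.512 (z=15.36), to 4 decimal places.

Area at t=0.512: 18.9900

Cross-section at t=0.512: each vertex is (1-t)·p0[i] + t·p1[i].
  v1: (1-0.512)·(1.6,2.06) + 0.512·(2.36,0.15) = (1.9891,1.0821)
  v2: (1-0.512)·(-0.88,2.12) + 0.512·(0.6,1.29) = (-0.1222,1.6950)
  v3: (1-0.512)·(-4.49,-1.21) + 0.512·(-0.8,-1.56) = (-2.6007,-1.3892)
  v4: (1-0.512)·(-0.09,-4.43) + 0.512·(1.49,-2.38) = (0.7190,-3.3804)
  v5: (1-0.512)·(3.84,-0.64) + 0.512·(4.56,-1.43) = (4.2086,-1.0445)
Shoelace sum Σ(x_i·y_{i+1} − x_{i+1}·y_i):
  i=1: 1.9891·1.6950 − -0.1222·1.0821 = +3.5039 (running +3.5039)
  i=2: -0.1222·-1.3892 − -2.6007·1.6950 = +4.5781 (running +8.0821)
  i=3: -2.6007·-3.3804 − 0.7190·-1.3892 = +9.7903 (running +17.8723)
  i=4: 0.7190·-1.0445 − 4.2086·-3.3804 = +13.4759 (running +31.3483)
  i=5: 4.2086·1.0821 − 1.9891·-1.0445 = +6.6317 (running +37.9799)
Area = |Σ|/2 = |37.9799|/2 = 18.9900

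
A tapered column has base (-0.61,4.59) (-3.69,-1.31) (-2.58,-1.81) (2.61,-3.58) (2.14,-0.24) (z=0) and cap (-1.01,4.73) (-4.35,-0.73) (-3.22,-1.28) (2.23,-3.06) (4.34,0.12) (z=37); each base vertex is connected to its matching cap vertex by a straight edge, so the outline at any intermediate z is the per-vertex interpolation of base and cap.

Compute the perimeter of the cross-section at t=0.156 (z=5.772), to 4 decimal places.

Perimeter at t=0.156: 22.4162

Cross-section at t=0.156: each vertex is (1-t)·p0[i] + t·p1[i].
  v1: (1-0.156)·(-0.61,4.59) + 0.156·(-1.01,4.73) = (-0.6724,4.6118)
  v2: (1-0.156)·(-3.69,-1.31) + 0.156·(-4.35,-0.73) = (-3.7930,-1.2195)
  v3: (1-0.156)·(-2.58,-1.81) + 0.156·(-3.22,-1.28) = (-2.6798,-1.7273)
  v4: (1-0.156)·(2.61,-3.58) + 0.156·(2.23,-3.06) = (2.5507,-3.4989)
  v5: (1-0.156)·(2.14,-0.24) + 0.156·(4.34,0.12) = (2.4832,-0.1838)
Perimeter = Σ |v_{i+1} − v_i|:
  edge 1→2: √(-3.1206² + -5.8314²) = 6.6138 (running 6.6138)
  edge 2→3: √(1.1131² + -0.5078²) = 1.2235 (running 7.8373)
  edge 3→4: √(5.2306² + -1.7716²) = 5.5224 (running 13.3597)
  edge 4→5: √(-0.0675² + 3.3150²) = 3.3157 (running 16.6755)
  edge 5→1: √(-3.1556² + 4.7957²) = 5.7408 (running 22.4162)
Perimeter = 22.4162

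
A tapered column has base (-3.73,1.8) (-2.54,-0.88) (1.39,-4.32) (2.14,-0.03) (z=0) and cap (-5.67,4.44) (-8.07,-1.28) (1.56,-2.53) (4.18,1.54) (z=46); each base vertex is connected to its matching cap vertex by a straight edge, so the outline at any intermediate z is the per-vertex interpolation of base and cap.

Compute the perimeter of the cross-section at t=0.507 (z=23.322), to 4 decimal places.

Perimeter at t=0.507: 24.2221

Cross-section at t=0.507: each vertex is (1-t)·p0[i] + t·p1[i].
  v1: (1-0.507)·(-3.73,1.8) + 0.507·(-5.67,4.44) = (-4.7136,3.1385)
  v2: (1-0.507)·(-2.54,-0.88) + 0.507·(-8.07,-1.28) = (-5.3437,-1.0828)
  v3: (1-0.507)·(1.39,-4.32) + 0.507·(1.56,-2.53) = (1.4762,-3.4125)
  v4: (1-0.507)·(2.14,-0.03) + 0.507·(4.18,1.54) = (3.1743,0.7660)
Perimeter = Σ |v_{i+1} − v_i|:
  edge 1→2: √(-0.6301² + -4.2213²) = 4.2681 (running 4.2681)
  edge 2→3: √(6.8199² + -2.3297²) = 7.2068 (running 11.4749)
  edge 3→4: √(1.6981² + 4.1785²) = 4.5103 (running 15.9852)
  edge 4→1: √(-7.8879² + 2.3725²) = 8.2369 (running 24.2221)
Perimeter = 24.2221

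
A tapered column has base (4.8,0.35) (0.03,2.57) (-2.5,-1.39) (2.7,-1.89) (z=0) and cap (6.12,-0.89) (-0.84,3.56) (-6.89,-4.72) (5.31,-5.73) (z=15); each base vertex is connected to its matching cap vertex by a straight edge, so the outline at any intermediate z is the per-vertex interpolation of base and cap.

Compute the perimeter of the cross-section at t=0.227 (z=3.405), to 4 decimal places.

Perimeter at t=0.227: 22.0632

Cross-section at t=0.227: each vertex is (1-t)·p0[i] + t·p1[i].
  v1: (1-0.227)·(4.8,0.35) + 0.227·(6.12,-0.89) = (5.0996,0.0685)
  v2: (1-0.227)·(0.03,2.57) + 0.227·(-0.84,3.56) = (-0.1675,2.7947)
  v3: (1-0.227)·(-2.5,-1.39) + 0.227·(-6.89,-4.72) = (-3.4965,-2.1459)
  v4: (1-0.227)·(2.7,-1.89) + 0.227·(5.31,-5.73) = (3.2925,-2.7617)
Perimeter = Σ |v_{i+1} − v_i|:
  edge 1→2: √(-5.2671² + 2.7262²) = 5.9308 (running 5.9308)
  edge 2→3: √(-3.3290² + -4.9406²) = 5.9576 (running 11.8884)
  edge 3→4: √(6.7890² + -0.6158²) = 6.8169 (running 18.7053)
  edge 4→1: √(1.8072² + 2.8302²) = 3.3580 (running 22.0632)
Perimeter = 22.0632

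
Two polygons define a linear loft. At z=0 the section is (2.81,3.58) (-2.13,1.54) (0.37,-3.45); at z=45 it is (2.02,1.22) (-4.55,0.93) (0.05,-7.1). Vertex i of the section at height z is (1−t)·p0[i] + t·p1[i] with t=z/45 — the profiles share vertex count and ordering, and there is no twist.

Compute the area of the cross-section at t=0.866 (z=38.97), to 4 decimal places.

Area at t=0.866: 25.3405

Cross-section at t=0.866: each vertex is (1-t)·p0[i] + t·p1[i].
  v1: (1-0.866)·(2.81,3.58) + 0.866·(2.02,1.22) = (2.1259,1.5362)
  v2: (1-0.866)·(-2.13,1.54) + 0.866·(-4.55,0.93) = (-4.2257,1.0117)
  v3: (1-0.866)·(0.37,-3.45) + 0.866·(0.05,-7.1) = (0.0929,-6.6109)
Shoelace sum Σ(x_i·y_{i+1} − x_{i+1}·y_i):
  i=1: 2.1259·1.0117 − -4.2257·1.5362 = +8.6425 (running +8.6425)
  i=2: -4.2257·-6.6109 − 0.0929·1.0117 = +27.8418 (running +36.4844)
  i=3: 0.0929·1.5362 − 2.1259·-6.6109 = +14.1965 (running +50.6809)
Area = |Σ|/2 = |50.6809|/2 = 25.3405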